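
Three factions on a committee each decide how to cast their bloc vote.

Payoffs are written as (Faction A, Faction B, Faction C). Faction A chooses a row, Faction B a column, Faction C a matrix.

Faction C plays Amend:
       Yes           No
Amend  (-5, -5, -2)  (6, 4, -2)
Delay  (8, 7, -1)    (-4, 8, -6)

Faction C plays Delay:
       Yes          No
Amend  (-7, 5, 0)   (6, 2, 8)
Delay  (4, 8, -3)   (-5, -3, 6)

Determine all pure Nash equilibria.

Faction A against (Yes, Amend): payoffs -5, 8 → best response Delay.
Faction A against (Yes, Delay): payoffs -7, 4 → best response Delay.
Faction A against (No, Amend): payoffs 6, -4 → best response Amend.
Faction A against (No, Delay): payoffs 6, -5 → best response Amend.
Faction B against (Amend, Amend): payoffs -5, 4 → best response No.
Faction B against (Amend, Delay): payoffs 5, 2 → best response Yes.
Faction B against (Delay, Amend): payoffs 7, 8 → best response No.
Faction B against (Delay, Delay): payoffs 8, -3 → best response Yes.
Faction C against (Amend, Yes): payoffs -2, 0 → best response Delay.
Faction C against (Amend, No): payoffs -2, 8 → best response Delay.
Faction C against (Delay, Yes): payoffs -1, -3 → best response Amend.
Faction C against (Delay, No): payoffs -6, 6 → best response Delay.
No profile is a mutual best response for all players.

none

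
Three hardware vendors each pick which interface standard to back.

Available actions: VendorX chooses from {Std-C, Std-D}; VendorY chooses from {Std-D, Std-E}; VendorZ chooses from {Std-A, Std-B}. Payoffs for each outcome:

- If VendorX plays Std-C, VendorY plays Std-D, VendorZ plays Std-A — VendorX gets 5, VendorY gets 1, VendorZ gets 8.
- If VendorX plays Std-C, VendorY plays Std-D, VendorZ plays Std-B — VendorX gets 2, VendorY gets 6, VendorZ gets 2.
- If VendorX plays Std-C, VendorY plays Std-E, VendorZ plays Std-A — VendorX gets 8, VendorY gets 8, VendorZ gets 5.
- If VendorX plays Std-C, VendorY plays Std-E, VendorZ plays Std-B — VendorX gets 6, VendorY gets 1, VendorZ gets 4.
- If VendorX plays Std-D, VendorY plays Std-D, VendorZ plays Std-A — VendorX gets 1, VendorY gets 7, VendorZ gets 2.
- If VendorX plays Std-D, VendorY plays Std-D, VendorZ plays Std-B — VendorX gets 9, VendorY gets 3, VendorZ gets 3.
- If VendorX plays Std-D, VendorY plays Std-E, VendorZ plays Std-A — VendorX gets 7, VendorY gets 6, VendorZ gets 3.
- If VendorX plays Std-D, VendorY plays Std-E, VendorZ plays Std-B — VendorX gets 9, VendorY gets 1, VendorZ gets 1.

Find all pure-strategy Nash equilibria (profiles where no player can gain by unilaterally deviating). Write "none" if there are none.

Check each profile: it is a Nash equilibrium iff no player can strictly gain by switching unilaterally.
(Std-C, Std-D, Std-A): VendorY can switch to Std-E (1 → 8). Not NE.
(Std-C, Std-D, Std-B): VendorX can switch to Std-D (2 → 9). Not NE.
(Std-C, Std-E, Std-A): VendorX gets 8, best alternative 7; VendorY gets 8, best alternative 1; VendorZ gets 5, best alternative 4. No profitable deviation — NE.
(Std-C, Std-E, Std-B): VendorX can switch to Std-D (6 → 9). Not NE.
(Std-D, Std-D, Std-A): VendorX can switch to Std-C (1 → 5). Not NE.
(Std-D, Std-D, Std-B): VendorX gets 9, best alternative 2; VendorY gets 3, best alternative 1; VendorZ gets 3, best alternative 2. No profitable deviation — NE.
(Std-D, Std-E, Std-A): VendorX can switch to Std-C (7 → 8). Not NE.
(Std-D, Std-E, Std-B): VendorY can switch to Std-D (1 → 3). Not NE.

(Std-C, Std-E, Std-A), (Std-D, Std-D, Std-B)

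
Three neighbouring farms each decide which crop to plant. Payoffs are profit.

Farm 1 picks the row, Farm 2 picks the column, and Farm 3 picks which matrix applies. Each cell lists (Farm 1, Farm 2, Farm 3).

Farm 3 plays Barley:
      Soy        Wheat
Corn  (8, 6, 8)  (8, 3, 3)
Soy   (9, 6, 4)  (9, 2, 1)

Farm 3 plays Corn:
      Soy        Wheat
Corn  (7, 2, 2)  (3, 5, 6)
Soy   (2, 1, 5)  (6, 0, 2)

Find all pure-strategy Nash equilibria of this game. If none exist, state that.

(Corn, Soy, Barley): Farm 1 can switch to Soy (8 → 9). Not NE.
(Corn, Soy, Corn): Farm 2 can switch to Wheat (2 → 5). Not NE.
(Corn, Wheat, Barley): Farm 1 can switch to Soy (8 → 9). Not NE.
(Corn, Wheat, Corn): Farm 1 can switch to Soy (3 → 6). Not NE.
(Soy, Soy, Barley): Farm 3 can switch to Corn (4 → 5). Not NE.
(Soy, Soy, Corn): Farm 1 can switch to Corn (2 → 7). Not NE.
(Soy, Wheat, Barley): Farm 2 can switch to Soy (2 → 6). Not NE.
(Soy, Wheat, Corn): Farm 2 can switch to Soy (0 → 1). Not NE.

No pure-strategy Nash equilibrium.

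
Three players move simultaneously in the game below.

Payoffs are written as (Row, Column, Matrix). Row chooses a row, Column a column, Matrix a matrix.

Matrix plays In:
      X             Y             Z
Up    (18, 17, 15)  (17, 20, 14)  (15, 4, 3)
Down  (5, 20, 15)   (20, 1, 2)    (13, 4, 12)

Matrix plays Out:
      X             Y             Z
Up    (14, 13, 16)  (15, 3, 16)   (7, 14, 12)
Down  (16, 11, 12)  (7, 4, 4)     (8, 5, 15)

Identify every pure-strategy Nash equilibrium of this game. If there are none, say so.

No pure-strategy Nash equilibrium.

Row against (X, In): payoffs 18, 5 → best response Up.
Row against (X, Out): payoffs 14, 16 → best response Down.
Row against (Y, In): payoffs 17, 20 → best response Down.
Row against (Y, Out): payoffs 15, 7 → best response Up.
Row against (Z, In): payoffs 15, 13 → best response Up.
Row against (Z, Out): payoffs 7, 8 → best response Down.
Column against (Up, In): payoffs 17, 20, 4 → best response Y.
Column against (Up, Out): payoffs 13, 3, 14 → best response Z.
Column against (Down, In): payoffs 20, 1, 4 → best response X.
Column against (Down, Out): payoffs 11, 4, 5 → best response X.
Matrix against (Up, X): payoffs 15, 16 → best response Out.
Matrix against (Up, Y): payoffs 14, 16 → best response Out.
Matrix against (Up, Z): payoffs 3, 12 → best response Out.
Matrix against (Down, X): payoffs 15, 12 → best response In.
Matrix against (Down, Y): payoffs 2, 4 → best response Out.
Matrix against (Down, Z): payoffs 12, 15 → best response Out.
No profile is a mutual best response for all players.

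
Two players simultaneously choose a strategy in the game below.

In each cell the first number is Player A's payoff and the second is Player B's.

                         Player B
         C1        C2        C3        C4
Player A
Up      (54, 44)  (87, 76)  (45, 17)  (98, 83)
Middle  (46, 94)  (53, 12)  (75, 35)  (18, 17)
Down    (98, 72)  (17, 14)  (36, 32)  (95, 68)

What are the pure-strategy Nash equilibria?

Player A against C1: payoffs 54, 46, 98 → best response Down.
Player A against C2: payoffs 87, 53, 17 → best response Up.
Player A against C3: payoffs 45, 75, 36 → best response Middle.
Player A against C4: payoffs 98, 18, 95 → best response Up.
Player B against Up: payoffs 44, 76, 17, 83 → best response C4.
Player B against Middle: payoffs 94, 12, 35, 17 → best response C1.
Player B against Down: payoffs 72, 14, 32, 68 → best response C1.
Mutual best responses: (Up, C4); (Down, C1).

Pure-strategy Nash equilibria: (Up, C4) and (Down, C1)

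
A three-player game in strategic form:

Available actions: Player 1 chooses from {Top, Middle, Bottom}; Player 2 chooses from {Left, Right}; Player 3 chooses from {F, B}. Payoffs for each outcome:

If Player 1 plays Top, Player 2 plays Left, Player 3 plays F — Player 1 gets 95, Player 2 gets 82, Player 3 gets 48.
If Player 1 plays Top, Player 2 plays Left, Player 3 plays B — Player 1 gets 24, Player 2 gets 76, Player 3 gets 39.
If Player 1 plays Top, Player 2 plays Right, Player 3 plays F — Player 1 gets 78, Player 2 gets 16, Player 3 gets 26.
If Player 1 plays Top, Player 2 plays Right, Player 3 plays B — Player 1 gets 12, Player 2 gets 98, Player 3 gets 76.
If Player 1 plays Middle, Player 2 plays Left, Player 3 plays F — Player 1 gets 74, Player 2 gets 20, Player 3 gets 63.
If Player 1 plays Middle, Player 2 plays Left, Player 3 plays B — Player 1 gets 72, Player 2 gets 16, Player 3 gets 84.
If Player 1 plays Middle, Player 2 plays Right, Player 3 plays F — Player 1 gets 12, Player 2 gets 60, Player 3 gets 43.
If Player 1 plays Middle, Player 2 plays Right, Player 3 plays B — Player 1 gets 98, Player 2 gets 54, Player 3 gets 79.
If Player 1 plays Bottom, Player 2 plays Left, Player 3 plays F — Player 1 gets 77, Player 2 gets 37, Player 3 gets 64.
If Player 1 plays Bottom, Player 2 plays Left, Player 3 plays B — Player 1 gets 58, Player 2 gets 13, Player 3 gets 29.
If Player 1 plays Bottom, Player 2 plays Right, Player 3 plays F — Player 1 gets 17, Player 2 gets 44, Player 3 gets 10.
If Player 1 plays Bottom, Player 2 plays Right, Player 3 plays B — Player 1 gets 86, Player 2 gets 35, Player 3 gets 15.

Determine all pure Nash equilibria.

Pure-strategy Nash equilibria: (Top, Left, F); (Middle, Right, B)

(Top, Left, F): Player 1 gets 95, best alternative 77; Player 2 gets 82, best alternative 16; Player 3 gets 48, best alternative 39. No profitable deviation — NE.
(Top, Left, B): Player 1 can switch to Middle (24 → 72). Not NE.
(Top, Right, F): Player 2 can switch to Left (16 → 82). Not NE.
(Top, Right, B): Player 1 can switch to Middle (12 → 98). Not NE.
(Middle, Left, F): Player 1 can switch to Top (74 → 95). Not NE.
(Middle, Left, B): Player 2 can switch to Right (16 → 54). Not NE.
(Middle, Right, F): Player 1 can switch to Top (12 → 78). Not NE.
(Middle, Right, B): Player 1 gets 98, best alternative 86; Player 2 gets 54, best alternative 16; Player 3 gets 79, best alternative 43. No profitable deviation — NE.
(The remaining 4 profiles each have a profitable deviation by the same check.)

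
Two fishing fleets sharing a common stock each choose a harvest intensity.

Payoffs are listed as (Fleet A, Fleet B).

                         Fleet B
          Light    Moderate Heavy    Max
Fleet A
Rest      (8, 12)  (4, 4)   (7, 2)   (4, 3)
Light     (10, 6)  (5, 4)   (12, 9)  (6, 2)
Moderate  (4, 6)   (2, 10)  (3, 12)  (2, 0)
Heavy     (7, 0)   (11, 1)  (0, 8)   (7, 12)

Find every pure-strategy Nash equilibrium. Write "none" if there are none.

Check each profile: it is a Nash equilibrium iff no player can strictly gain by switching unilaterally.
(Rest, Light): Fleet A can switch to Light (8 → 10). Not NE.
(Rest, Moderate): Fleet A can switch to Light (4 → 5). Not NE.
(Rest, Heavy): Fleet A can switch to Light (7 → 12). Not NE.
(Rest, Max): Fleet A can switch to Light (4 → 6). Not NE.
(Light, Light): Fleet B can switch to Heavy (6 → 9). Not NE.
(Light, Moderate): Fleet A can switch to Heavy (5 → 11). Not NE.
(Light, Heavy): Fleet A gets 12, best alternative 7; Fleet B gets 9, best alternative 6. No profitable deviation — NE.
(Heavy, Max): Fleet A gets 7, best alternative 6; Fleet B gets 12, best alternative 8. No profitable deviation — NE.
(The remaining 8 profiles each have a profitable deviation by the same check.)

(Light, Heavy), (Heavy, Max)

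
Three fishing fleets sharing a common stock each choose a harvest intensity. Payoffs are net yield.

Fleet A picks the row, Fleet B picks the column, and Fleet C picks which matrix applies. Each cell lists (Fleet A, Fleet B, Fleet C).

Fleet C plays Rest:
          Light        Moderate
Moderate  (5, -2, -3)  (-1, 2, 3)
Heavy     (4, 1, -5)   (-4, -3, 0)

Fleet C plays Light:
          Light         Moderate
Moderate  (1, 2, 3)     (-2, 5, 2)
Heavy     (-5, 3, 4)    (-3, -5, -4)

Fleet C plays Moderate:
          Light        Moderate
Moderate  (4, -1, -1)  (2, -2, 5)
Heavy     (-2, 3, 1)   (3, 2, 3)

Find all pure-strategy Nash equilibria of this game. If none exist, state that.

(Moderate, Light, Rest): Fleet B can switch to Moderate (-2 → 2). Not NE.
(Moderate, Light, Light): Fleet B can switch to Moderate (2 → 5). Not NE.
(Moderate, Light, Moderate): Fleet C can switch to Light (-1 → 3). Not NE.
(Moderate, Moderate, Rest): Fleet C can switch to Moderate (3 → 5). Not NE.
(Moderate, Moderate, Light): Fleet C can switch to Rest (2 → 3). Not NE.
(Moderate, Moderate, Moderate): Fleet A can switch to Heavy (2 → 3). Not NE.
(The remaining 6 profiles each have a profitable deviation by the same check.)

No pure-strategy Nash equilibrium.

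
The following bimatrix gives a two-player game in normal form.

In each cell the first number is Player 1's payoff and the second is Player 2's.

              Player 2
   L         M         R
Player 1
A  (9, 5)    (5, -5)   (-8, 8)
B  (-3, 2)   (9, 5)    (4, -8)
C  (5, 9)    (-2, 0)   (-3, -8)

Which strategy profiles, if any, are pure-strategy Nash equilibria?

(A, L): Player 2 can switch to R (5 → 8). Not NE.
(A, M): Player 1 can switch to B (5 → 9). Not NE.
(A, R): Player 1 can switch to B (-8 → 4). Not NE.
(B, L): Player 1 can switch to A (-3 → 9). Not NE.
(B, M): Player 1 gets 9, best alternative 5; Player 2 gets 5, best alternative 2. No profitable deviation — NE.
(B, R): Player 2 can switch to L (-8 → 2). Not NE.
(C, L): Player 1 can switch to A (5 → 9). Not NE.
(C, M): Player 1 can switch to A (-2 → 5). Not NE.
(C, R): Player 1 can switch to B (-3 → 4). Not NE.

The unique pure-strategy Nash equilibrium is (B, M).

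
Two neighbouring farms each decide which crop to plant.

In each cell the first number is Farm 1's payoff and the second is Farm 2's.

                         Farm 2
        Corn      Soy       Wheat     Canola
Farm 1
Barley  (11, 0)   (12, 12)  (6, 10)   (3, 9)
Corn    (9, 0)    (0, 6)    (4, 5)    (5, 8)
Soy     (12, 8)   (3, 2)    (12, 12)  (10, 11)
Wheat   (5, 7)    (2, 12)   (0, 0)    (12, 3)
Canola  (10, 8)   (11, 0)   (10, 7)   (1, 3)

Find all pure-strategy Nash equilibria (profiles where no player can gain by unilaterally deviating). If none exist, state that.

(Barley, Soy), (Soy, Wheat)

For each player, find the best response to each opponent profile; mutual best responses are the pure NE.
Farm 1 against Corn: payoffs 11, 9, 12, 5, 10 → best response Soy.
Farm 1 against Soy: payoffs 12, 0, 3, 2, 11 → best response Barley.
Farm 1 against Wheat: payoffs 6, 4, 12, 0, 10 → best response Soy.
Farm 1 against Canola: payoffs 3, 5, 10, 12, 1 → best response Wheat.
Farm 2 against Barley: payoffs 0, 12, 10, 9 → best response Soy.
Farm 2 against Corn: payoffs 0, 6, 5, 8 → best response Canola.
Farm 2 against Soy: payoffs 8, 2, 12, 11 → best response Wheat.
Farm 2 against Wheat: payoffs 7, 12, 0, 3 → best response Soy.
Farm 2 against Canola: payoffs 8, 0, 7, 3 → best response Corn.
Mutual best responses: (Barley, Soy); (Soy, Wheat).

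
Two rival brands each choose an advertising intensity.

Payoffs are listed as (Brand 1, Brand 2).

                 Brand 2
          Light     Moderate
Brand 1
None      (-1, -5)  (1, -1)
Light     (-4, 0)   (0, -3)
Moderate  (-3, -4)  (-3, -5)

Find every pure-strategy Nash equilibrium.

Brand 1 against Light: payoffs -1, -4, -3 → best response None.
Brand 1 against Moderate: payoffs 1, 0, -3 → best response None.
Brand 2 against None: payoffs -5, -1 → best response Moderate.
Brand 2 against Light: payoffs 0, -3 → best response Light.
Brand 2 against Moderate: payoffs -4, -5 → best response Light.
Mutual best responses: (None, Moderate).

Pure NE: (None, Moderate)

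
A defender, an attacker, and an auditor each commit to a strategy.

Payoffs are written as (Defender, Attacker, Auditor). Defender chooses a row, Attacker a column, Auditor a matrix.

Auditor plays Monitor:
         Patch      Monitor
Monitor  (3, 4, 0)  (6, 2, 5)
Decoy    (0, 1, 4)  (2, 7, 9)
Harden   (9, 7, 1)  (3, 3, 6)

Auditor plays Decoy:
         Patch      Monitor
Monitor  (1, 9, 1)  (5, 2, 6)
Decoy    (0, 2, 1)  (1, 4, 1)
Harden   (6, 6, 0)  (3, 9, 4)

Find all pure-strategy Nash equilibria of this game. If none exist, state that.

(Monitor, Patch, Monitor): Defender can switch to Harden (3 → 9). Not NE.
(Monitor, Patch, Decoy): Defender can switch to Harden (1 → 6). Not NE.
(Monitor, Monitor, Monitor): Attacker can switch to Patch (2 → 4). Not NE.
(Monitor, Monitor, Decoy): Attacker can switch to Patch (2 → 9). Not NE.
(Decoy, Patch, Monitor): Defender can switch to Monitor (0 → 3). Not NE.
(Decoy, Patch, Decoy): Defender can switch to Monitor (0 → 1). Not NE.
(Harden, Patch, Monitor): Defender gets 9, best alternative 3; Attacker gets 7, best alternative 3; Auditor gets 1, best alternative 0. No profitable deviation — NE.
(The remaining 5 profiles each have a profitable deviation by the same check.)

The unique pure-strategy Nash equilibrium is (Harden, Patch, Monitor).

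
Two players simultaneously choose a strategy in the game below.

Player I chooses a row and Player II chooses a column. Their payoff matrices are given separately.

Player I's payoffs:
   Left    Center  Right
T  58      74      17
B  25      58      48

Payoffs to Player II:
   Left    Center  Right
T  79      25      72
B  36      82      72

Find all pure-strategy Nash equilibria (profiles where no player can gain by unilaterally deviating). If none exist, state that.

(T, Left): Player I gets 58, best alternative 25; Player II gets 79, best alternative 72. No profitable deviation — NE.
(T, Center): Player II can switch to Left (25 → 79). Not NE.
(T, Right): Player I can switch to B (17 → 48). Not NE.
(B, Left): Player I can switch to T (25 → 58). Not NE.
(B, Center): Player I can switch to T (58 → 74). Not NE.
(B, Right): Player II can switch to Center (72 → 82). Not NE.

The unique pure-strategy Nash equilibrium is (T, Left).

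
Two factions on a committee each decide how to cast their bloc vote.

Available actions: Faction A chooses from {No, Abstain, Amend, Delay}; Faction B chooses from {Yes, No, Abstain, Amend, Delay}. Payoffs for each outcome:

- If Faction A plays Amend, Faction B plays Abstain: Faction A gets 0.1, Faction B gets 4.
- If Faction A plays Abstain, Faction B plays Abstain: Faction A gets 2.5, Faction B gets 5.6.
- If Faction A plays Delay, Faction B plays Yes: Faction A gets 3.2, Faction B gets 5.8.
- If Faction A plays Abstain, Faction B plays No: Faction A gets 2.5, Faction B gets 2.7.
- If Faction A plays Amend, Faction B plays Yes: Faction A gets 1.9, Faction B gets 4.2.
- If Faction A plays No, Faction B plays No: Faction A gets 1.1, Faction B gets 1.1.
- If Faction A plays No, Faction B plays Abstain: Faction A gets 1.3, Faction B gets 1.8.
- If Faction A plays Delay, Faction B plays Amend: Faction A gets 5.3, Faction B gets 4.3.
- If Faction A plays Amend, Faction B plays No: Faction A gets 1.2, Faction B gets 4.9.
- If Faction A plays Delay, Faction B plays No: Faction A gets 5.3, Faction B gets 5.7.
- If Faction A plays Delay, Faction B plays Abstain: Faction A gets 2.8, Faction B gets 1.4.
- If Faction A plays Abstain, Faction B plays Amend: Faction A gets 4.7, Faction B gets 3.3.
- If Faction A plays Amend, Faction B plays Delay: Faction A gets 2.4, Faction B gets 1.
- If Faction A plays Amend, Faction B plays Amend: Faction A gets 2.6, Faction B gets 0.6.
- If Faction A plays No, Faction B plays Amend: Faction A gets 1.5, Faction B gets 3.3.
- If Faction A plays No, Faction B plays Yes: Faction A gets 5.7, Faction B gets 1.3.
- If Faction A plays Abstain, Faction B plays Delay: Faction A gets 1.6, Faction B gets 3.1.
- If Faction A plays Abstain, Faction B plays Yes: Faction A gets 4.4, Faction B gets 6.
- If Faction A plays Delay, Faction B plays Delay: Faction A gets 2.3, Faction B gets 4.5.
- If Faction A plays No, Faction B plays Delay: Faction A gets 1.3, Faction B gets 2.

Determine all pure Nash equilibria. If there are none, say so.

(No, Yes): Faction B can switch to Abstain (1.3 → 1.8). Not NE.
(No, No): Faction A can switch to Abstain (1.1 → 2.5). Not NE.
(No, Abstain): Faction A can switch to Abstain (1.3 → 2.5). Not NE.
(No, Amend): Faction A can switch to Abstain (1.5 → 4.7). Not NE.
(No, Delay): Faction A can switch to Abstain (1.3 → 1.6). Not NE.
(Abstain, Yes): Faction A can switch to No (4.4 → 5.7). Not NE.
(Abstain, No): Faction A can switch to Delay (2.5 → 5.3). Not NE.
(Abstain, Abstain): Faction A can switch to Delay (2.5 → 2.8). Not NE.
(Abstain, Amend): Faction A can switch to Delay (4.7 → 5.3). Not NE.
(Abstain, Delay): Faction A can switch to Amend (1.6 → 2.4). Not NE.
(Amend, Yes): Faction A can switch to No (1.9 → 5.7). Not NE.
(Amend, No): Faction A can switch to Abstain (1.2 → 2.5). Not NE.
(The remaining 8 profiles each have a profitable deviation by the same check.)

This game has no pure Nash equilibrium.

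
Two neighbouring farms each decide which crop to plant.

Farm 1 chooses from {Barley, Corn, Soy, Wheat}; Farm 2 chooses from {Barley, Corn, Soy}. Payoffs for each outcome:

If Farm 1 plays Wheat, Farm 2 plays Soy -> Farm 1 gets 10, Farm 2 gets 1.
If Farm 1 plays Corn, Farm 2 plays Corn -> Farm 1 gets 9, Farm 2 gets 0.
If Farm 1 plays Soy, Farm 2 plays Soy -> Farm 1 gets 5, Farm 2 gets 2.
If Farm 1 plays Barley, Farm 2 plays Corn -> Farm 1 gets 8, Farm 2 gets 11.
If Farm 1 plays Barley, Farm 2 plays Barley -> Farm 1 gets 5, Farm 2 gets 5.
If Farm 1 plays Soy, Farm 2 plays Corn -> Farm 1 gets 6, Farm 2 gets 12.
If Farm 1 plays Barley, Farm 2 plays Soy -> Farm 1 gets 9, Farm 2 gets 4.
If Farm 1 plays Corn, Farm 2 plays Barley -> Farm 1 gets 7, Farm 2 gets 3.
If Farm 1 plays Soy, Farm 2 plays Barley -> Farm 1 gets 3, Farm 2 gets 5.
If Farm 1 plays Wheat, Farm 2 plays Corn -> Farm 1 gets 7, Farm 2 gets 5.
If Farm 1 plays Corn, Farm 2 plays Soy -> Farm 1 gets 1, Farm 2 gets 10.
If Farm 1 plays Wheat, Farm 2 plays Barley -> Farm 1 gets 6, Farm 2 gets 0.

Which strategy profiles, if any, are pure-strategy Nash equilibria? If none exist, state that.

This game has no pure Nash equilibrium.

(Barley, Barley): Farm 1 can switch to Corn (5 → 7). Not NE.
(Barley, Corn): Farm 1 can switch to Corn (8 → 9). Not NE.
(Barley, Soy): Farm 1 can switch to Wheat (9 → 10). Not NE.
(Corn, Barley): Farm 2 can switch to Soy (3 → 10). Not NE.
(Corn, Corn): Farm 2 can switch to Barley (0 → 3). Not NE.
(Corn, Soy): Farm 1 can switch to Barley (1 → 9). Not NE.
(Soy, Barley): Farm 1 can switch to Barley (3 → 5). Not NE.
(Soy, Corn): Farm 1 can switch to Barley (6 → 8). Not NE.
(The remaining 4 profiles each have a profitable deviation by the same check.)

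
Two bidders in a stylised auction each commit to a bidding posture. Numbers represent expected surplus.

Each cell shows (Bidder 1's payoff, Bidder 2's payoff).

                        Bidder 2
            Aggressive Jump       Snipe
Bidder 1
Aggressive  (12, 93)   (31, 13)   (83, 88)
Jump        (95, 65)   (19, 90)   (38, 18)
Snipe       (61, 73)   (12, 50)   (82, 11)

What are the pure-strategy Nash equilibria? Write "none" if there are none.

Bidder 1 against Aggressive: payoffs 12, 95, 61 → best response Jump.
Bidder 1 against Jump: payoffs 31, 19, 12 → best response Aggressive.
Bidder 1 against Snipe: payoffs 83, 38, 82 → best response Aggressive.
Bidder 2 against Aggressive: payoffs 93, 13, 88 → best response Aggressive.
Bidder 2 against Jump: payoffs 65, 90, 18 → best response Jump.
Bidder 2 against Snipe: payoffs 73, 50, 11 → best response Aggressive.
No profile is a mutual best response for all players.

none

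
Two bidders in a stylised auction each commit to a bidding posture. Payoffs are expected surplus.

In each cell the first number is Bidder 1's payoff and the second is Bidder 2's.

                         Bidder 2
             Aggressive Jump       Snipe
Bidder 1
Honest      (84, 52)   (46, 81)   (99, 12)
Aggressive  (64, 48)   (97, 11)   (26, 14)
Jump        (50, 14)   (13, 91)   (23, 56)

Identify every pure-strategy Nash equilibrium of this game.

Mark each player's best response to every combination of opponents' strategies; a profile where every player is best-responding is a pure Nash equilibrium.
Bidder 1 against Aggressive: payoffs 84, 64, 50 → best response Honest.
Bidder 1 against Jump: payoffs 46, 97, 13 → best response Aggressive.
Bidder 1 against Snipe: payoffs 99, 26, 23 → best response Honest.
Bidder 2 against Honest: payoffs 52, 81, 12 → best response Jump.
Bidder 2 against Aggressive: payoffs 48, 11, 14 → best response Aggressive.
Bidder 2 against Jump: payoffs 14, 91, 56 → best response Jump.
No profile is a mutual best response for all players.

none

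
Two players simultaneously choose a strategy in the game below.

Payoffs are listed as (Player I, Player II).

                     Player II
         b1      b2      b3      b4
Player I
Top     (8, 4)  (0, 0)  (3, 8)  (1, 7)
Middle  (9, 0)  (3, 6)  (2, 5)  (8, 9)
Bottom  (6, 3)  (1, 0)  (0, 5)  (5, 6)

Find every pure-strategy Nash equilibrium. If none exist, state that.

The pure Nash equilibria are (Top, b3), (Middle, b4).

Player I against b1: payoffs 8, 9, 6 → best response Middle.
Player I against b2: payoffs 0, 3, 1 → best response Middle.
Player I against b3: payoffs 3, 2, 0 → best response Top.
Player I against b4: payoffs 1, 8, 5 → best response Middle.
Player II against Top: payoffs 4, 0, 8, 7 → best response b3.
Player II against Middle: payoffs 0, 6, 5, 9 → best response b4.
Player II against Bottom: payoffs 3, 0, 5, 6 → best response b4.
Mutual best responses: (Top, b3); (Middle, b4).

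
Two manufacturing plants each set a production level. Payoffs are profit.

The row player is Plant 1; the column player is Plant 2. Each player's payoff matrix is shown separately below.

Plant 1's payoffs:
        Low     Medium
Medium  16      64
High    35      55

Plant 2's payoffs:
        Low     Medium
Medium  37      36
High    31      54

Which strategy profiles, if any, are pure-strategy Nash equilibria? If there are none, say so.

(Medium, Low): Plant 1 can switch to High (16 → 35). Not NE.
(Medium, Medium): Plant 2 can switch to Low (36 → 37). Not NE.
(High, Low): Plant 2 can switch to Medium (31 → 54). Not NE.
(High, Medium): Plant 1 can switch to Medium (55 → 64). Not NE.

No pure-strategy Nash equilibrium.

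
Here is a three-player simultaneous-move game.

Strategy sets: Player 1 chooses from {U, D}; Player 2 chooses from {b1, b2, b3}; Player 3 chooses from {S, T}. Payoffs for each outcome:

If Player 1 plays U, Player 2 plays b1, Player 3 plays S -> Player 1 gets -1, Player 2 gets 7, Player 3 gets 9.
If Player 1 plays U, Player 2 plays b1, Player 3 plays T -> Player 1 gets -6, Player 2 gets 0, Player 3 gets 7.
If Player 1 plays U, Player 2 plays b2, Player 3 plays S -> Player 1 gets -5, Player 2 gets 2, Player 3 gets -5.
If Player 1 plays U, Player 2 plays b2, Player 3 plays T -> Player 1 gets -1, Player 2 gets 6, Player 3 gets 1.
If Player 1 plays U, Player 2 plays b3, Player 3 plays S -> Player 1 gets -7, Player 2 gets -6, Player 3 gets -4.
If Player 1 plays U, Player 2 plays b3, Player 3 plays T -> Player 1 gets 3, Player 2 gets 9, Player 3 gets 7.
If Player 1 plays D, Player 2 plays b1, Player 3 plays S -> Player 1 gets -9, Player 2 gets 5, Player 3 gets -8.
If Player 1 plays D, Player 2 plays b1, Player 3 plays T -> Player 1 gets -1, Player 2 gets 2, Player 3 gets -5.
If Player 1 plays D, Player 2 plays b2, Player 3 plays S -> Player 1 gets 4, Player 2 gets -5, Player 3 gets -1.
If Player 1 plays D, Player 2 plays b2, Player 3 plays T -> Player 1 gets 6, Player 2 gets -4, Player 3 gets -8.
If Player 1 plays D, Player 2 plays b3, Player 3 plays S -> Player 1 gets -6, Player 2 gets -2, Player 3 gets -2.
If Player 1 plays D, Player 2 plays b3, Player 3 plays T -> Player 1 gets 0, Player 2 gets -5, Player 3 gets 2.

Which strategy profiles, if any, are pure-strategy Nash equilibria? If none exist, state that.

Mark each player's best response to every combination of opponents' strategies; a profile where every player is best-responding is a pure Nash equilibrium.
Player 1 against (b1, S): payoffs -1, -9 → best response U.
Player 1 against (b1, T): payoffs -6, -1 → best response D.
Player 1 against (b2, S): payoffs -5, 4 → best response D.
Player 1 against (b2, T): payoffs -1, 6 → best response D.
Player 1 against (b3, S): payoffs -7, -6 → best response D.
Player 1 against (b3, T): payoffs 3, 0 → best response U.
Player 2 against (U, S): payoffs 7, 2, -6 → best response b1.
Player 2 against (U, T): payoffs 0, 6, 9 → best response b3.
Player 2 against (D, S): payoffs 5, -5, -2 → best response b1.
Player 2 against (D, T): payoffs 2, -4, -5 → best response b1.
Player 3 against (U, b1): payoffs 9, 7 → best response S.
Player 3 against (U, b2): payoffs -5, 1 → best response T.
Player 3 against (U, b3): payoffs -4, 7 → best response T.
Player 3 against (D, b1): payoffs -8, -5 → best response T.
Player 3 against (D, b2): payoffs -1, -8 → best response S.
Player 3 against (D, b3): payoffs -2, 2 → best response T.
Mutual best responses: (U, b1, S); (U, b3, T); (D, b1, T).

(U, b1, S); (U, b3, T); (D, b1, T)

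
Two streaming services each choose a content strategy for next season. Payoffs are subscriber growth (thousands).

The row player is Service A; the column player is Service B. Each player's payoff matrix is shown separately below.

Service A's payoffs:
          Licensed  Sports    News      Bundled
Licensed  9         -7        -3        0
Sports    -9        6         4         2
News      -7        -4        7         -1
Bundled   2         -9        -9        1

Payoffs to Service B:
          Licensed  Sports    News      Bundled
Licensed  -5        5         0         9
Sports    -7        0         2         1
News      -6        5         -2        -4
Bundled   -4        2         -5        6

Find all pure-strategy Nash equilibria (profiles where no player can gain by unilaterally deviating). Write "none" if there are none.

For each strategy profile, look for a profitable unilateral deviation.
(Licensed, Licensed): Service B can switch to Sports (-5 → 5). Not NE.
(Licensed, Sports): Service A can switch to Sports (-7 → 6). Not NE.
(Licensed, News): Service A can switch to Sports (-3 → 4). Not NE.
(Licensed, Bundled): Service A can switch to Sports (0 → 2). Not NE.
(Sports, Licensed): Service A can switch to Licensed (-9 → 9). Not NE.
(Sports, Sports): Service B can switch to News (0 → 2). Not NE.
(Sports, News): Service A can switch to News (4 → 7). Not NE.
(Sports, Bundled): Service B can switch to News (1 → 2). Not NE.
(News, Licensed): Service A can switch to Licensed (-7 → 9). Not NE.
(News, Sports): Service A can switch to Sports (-4 → 6). Not NE.
(The remaining 6 profiles each have a profitable deviation by the same check.)

none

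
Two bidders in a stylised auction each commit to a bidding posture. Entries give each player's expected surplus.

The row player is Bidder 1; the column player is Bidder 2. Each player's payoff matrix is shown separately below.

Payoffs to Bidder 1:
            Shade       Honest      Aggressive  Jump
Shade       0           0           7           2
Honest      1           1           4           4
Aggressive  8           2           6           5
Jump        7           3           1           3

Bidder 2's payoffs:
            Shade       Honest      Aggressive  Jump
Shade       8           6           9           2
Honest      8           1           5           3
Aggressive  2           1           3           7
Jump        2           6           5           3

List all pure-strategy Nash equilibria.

For each player, find the best response to each opponent profile; mutual best responses are the pure NE.
Bidder 1 against Shade: payoffs 0, 1, 8, 7 → best response Aggressive.
Bidder 1 against Honest: payoffs 0, 1, 2, 3 → best response Jump.
Bidder 1 against Aggressive: payoffs 7, 4, 6, 1 → best response Shade.
Bidder 1 against Jump: payoffs 2, 4, 5, 3 → best response Aggressive.
Bidder 2 against Shade: payoffs 8, 6, 9, 2 → best response Aggressive.
Bidder 2 against Honest: payoffs 8, 1, 5, 3 → best response Shade.
Bidder 2 against Aggressive: payoffs 2, 1, 3, 7 → best response Jump.
Bidder 2 against Jump: payoffs 2, 6, 5, 3 → best response Honest.
Mutual best responses: (Shade, Aggressive); (Aggressive, Jump); (Jump, Honest).

The pure Nash equilibria are (Shade, Aggressive); (Aggressive, Jump); (Jump, Honest).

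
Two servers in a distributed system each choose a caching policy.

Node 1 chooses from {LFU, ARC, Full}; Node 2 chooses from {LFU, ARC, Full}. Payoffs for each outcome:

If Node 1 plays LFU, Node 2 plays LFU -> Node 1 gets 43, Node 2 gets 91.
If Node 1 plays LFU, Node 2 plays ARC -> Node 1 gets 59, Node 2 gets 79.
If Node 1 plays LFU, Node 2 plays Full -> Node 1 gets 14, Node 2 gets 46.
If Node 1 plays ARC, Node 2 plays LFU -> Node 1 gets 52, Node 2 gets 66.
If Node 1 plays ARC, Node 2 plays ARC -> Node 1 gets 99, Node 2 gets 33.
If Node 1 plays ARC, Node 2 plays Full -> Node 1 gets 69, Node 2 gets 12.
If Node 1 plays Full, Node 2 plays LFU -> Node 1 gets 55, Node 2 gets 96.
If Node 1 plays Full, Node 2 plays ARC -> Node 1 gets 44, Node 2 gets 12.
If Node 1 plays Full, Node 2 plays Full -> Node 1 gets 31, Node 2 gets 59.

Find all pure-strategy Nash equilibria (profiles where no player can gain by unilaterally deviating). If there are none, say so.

(LFU, LFU): Node 1 can switch to ARC (43 → 52). Not NE.
(LFU, ARC): Node 1 can switch to ARC (59 → 99). Not NE.
(LFU, Full): Node 1 can switch to ARC (14 → 69). Not NE.
(ARC, LFU): Node 1 can switch to Full (52 → 55). Not NE.
(ARC, ARC): Node 2 can switch to LFU (33 → 66). Not NE.
(ARC, Full): Node 2 can switch to LFU (12 → 66). Not NE.
(Full, LFU): Node 1 gets 55, best alternative 52; Node 2 gets 96, best alternative 59. No profitable deviation — NE.
(Full, ARC): Node 1 can switch to LFU (44 → 59). Not NE.
(Full, Full): Node 1 can switch to ARC (31 → 69). Not NE.

The unique pure-strategy Nash equilibrium is (Full, LFU).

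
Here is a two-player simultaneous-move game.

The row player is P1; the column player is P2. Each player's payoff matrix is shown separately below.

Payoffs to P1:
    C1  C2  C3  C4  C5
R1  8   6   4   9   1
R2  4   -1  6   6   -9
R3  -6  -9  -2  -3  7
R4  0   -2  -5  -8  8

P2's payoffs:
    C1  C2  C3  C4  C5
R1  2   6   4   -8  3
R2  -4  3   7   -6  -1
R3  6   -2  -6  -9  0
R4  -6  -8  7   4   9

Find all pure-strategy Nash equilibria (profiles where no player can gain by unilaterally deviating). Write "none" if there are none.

P1 against C1: payoffs 8, 4, -6, 0 → best response R1.
P1 against C2: payoffs 6, -1, -9, -2 → best response R1.
P1 against C3: payoffs 4, 6, -2, -5 → best response R2.
P1 against C4: payoffs 9, 6, -3, -8 → best response R1.
P1 against C5: payoffs 1, -9, 7, 8 → best response R4.
P2 against R1: payoffs 2, 6, 4, -8, 3 → best response C2.
P2 against R2: payoffs -4, 3, 7, -6, -1 → best response C3.
P2 against R3: payoffs 6, -2, -6, -9, 0 → best response C1.
P2 against R4: payoffs -6, -8, 7, 4, 9 → best response C5.
Mutual best responses: (R1, C2); (R2, C3); (R4, C5).

(R1, C2), (R2, C3), (R4, C5)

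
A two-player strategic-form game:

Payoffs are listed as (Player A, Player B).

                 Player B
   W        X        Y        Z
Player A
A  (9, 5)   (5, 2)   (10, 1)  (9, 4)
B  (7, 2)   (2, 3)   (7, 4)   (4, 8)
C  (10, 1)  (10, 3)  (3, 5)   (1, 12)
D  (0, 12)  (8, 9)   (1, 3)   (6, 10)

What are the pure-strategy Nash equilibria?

This game has no pure Nash equilibrium.

(A, W): Player A can switch to C (9 → 10). Not NE.
(A, X): Player A can switch to C (5 → 10). Not NE.
(A, Y): Player B can switch to W (1 → 5). Not NE.
(A, Z): Player B can switch to W (4 → 5). Not NE.
(B, W): Player A can switch to A (7 → 9). Not NE.
(B, X): Player A can switch to A (2 → 5). Not NE.
(B, Y): Player A can switch to A (7 → 10). Not NE.
(B, Z): Player A can switch to A (4 → 9). Not NE.
(C, W): Player B can switch to X (1 → 3). Not NE.
(C, X): Player B can switch to Y (3 → 5). Not NE.
(C, Y): Player A can switch to A (3 → 10). Not NE.
(C, Z): Player A can switch to A (1 → 9). Not NE.
(The remaining 4 profiles each have a profitable deviation by the same check.)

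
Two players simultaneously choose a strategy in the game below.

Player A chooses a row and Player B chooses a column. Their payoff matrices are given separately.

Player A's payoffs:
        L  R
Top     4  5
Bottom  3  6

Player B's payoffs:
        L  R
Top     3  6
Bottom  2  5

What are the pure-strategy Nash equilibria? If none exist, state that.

(Bottom, R)

(Top, L): Player B can switch to R (3 → 6). Not NE.
(Top, R): Player A can switch to Bottom (5 → 6). Not NE.
(Bottom, L): Player A can switch to Top (3 → 4). Not NE.
(Bottom, R): Player A gets 6, best alternative 5; Player B gets 5, best alternative 2. No profitable deviation — NE.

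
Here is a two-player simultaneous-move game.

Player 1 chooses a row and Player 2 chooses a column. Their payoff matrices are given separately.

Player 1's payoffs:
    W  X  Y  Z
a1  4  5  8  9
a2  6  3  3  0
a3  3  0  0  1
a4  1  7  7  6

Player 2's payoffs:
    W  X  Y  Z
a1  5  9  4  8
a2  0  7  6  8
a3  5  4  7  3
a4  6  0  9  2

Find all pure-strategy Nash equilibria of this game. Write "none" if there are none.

This game has no pure Nash equilibrium.

Mark each player's best response to every combination of opponents' strategies; a profile where every player is best-responding is a pure Nash equilibrium.
Player 1 against W: payoffs 4, 6, 3, 1 → best response a2.
Player 1 against X: payoffs 5, 3, 0, 7 → best response a4.
Player 1 against Y: payoffs 8, 3, 0, 7 → best response a1.
Player 1 against Z: payoffs 9, 0, 1, 6 → best response a1.
Player 2 against a1: payoffs 5, 9, 4, 8 → best response X.
Player 2 against a2: payoffs 0, 7, 6, 8 → best response Z.
Player 2 against a3: payoffs 5, 4, 7, 3 → best response Y.
Player 2 against a4: payoffs 6, 0, 9, 2 → best response Y.
No profile is a mutual best response for all players.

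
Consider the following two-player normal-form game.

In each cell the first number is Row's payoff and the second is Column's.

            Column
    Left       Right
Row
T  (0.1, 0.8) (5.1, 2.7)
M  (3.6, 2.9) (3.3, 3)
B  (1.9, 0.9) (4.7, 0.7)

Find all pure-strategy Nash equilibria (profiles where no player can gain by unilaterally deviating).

(T, Left): Row can switch to M (0.1 → 3.6). Not NE.
(T, Right): Row gets 5.1, best alternative 4.7; Column gets 2.7, best alternative 0.8. No profitable deviation — NE.
(M, Left): Column can switch to Right (2.9 → 3). Not NE.
(M, Right): Row can switch to T (3.3 → 5.1). Not NE.
(B, Left): Row can switch to M (1.9 → 3.6). Not NE.
(B, Right): Row can switch to T (4.7 → 5.1). Not NE.

(T, Right)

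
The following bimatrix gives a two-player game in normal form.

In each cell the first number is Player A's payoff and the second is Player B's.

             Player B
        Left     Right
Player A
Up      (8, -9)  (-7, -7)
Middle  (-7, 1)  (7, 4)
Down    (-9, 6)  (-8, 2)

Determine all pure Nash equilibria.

Player A against Left: payoffs 8, -7, -9 → best response Up.
Player A against Right: payoffs -7, 7, -8 → best response Middle.
Player B against Up: payoffs -9, -7 → best response Right.
Player B against Middle: payoffs 1, 4 → best response Right.
Player B against Down: payoffs 6, 2 → best response Left.
Mutual best responses: (Middle, Right).

Pure NE: (Middle, Right)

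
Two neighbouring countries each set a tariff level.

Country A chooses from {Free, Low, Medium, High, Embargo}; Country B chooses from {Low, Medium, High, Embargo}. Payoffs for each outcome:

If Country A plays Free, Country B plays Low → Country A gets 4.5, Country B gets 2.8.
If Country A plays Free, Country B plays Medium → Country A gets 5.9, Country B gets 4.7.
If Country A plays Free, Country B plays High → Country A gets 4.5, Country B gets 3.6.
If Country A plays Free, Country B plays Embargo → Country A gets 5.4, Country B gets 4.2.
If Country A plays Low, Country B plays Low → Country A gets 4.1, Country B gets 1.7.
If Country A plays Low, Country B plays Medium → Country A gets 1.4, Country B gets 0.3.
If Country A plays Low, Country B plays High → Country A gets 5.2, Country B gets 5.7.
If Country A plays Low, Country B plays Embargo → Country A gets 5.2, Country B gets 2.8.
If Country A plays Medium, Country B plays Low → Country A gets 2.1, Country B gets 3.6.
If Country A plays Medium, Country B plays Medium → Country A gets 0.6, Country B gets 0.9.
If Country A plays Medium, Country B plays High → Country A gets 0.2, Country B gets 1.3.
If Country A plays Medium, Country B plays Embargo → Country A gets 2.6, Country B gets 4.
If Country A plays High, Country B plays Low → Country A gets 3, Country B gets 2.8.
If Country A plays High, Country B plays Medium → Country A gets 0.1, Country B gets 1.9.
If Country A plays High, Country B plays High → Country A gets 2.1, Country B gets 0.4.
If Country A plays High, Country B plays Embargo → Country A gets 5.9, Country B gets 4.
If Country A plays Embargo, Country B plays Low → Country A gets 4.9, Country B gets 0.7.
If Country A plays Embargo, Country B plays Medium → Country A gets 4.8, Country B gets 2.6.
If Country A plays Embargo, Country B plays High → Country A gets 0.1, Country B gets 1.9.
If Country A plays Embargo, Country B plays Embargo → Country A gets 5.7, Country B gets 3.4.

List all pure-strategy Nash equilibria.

Pure-strategy Nash equilibria: (Free, Medium); (Low, High); (High, Embargo)

(Free, Low): Country A can switch to Embargo (4.5 → 4.9). Not NE.
(Free, Medium): Country A gets 5.9, best alternative 4.8; Country B gets 4.7, best alternative 4.2. No profitable deviation — NE.
(Free, High): Country A can switch to Low (4.5 → 5.2). Not NE.
(Free, Embargo): Country A can switch to High (5.4 → 5.9). Not NE.
(Low, Low): Country A can switch to Free (4.1 → 4.5). Not NE.
(Low, Medium): Country A can switch to Free (1.4 → 5.9). Not NE.
(Low, High): Country A gets 5.2, best alternative 4.5; Country B gets 5.7, best alternative 2.8. No profitable deviation — NE.
(Low, Embargo): Country A can switch to Free (5.2 → 5.4). Not NE.
(Medium, Low): Country A can switch to Free (2.1 → 4.5). Not NE.
(Medium, Medium): Country A can switch to Free (0.6 → 5.9). Not NE.
(Medium, High): Country A can switch to Free (0.2 → 4.5). Not NE.
(Medium, Embargo): Country A can switch to Free (2.6 → 5.4). Not NE.
(High, Embargo): Country A gets 5.9, best alternative 5.7; Country B gets 4, best alternative 2.8. No profitable deviation — NE.
(The remaining 7 profiles each have a profitable deviation by the same check.)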